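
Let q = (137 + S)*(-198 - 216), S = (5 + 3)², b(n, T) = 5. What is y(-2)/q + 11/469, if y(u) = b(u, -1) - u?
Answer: 13613/582498 ≈ 0.023370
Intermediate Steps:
y(u) = 5 - u
S = 64 (S = 8² = 64)
q = -83214 (q = (137 + 64)*(-198 - 216) = 201*(-414) = -83214)
y(-2)/q + 11/469 = (5 - 1*(-2))/(-83214) + 11/469 = (5 + 2)*(-1/83214) + 11*(1/469) = 7*(-1/83214) + 11/469 = -7/83214 + 11/469 = 13613/582498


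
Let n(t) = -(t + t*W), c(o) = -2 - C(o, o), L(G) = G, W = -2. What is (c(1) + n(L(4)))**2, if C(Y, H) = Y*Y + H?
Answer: 0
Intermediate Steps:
C(Y, H) = H + Y**2 (C(Y, H) = Y**2 + H = H + Y**2)
c(o) = -2 - o - o**2 (c(o) = -2 - (o + o**2) = -2 + (-o - o**2) = -2 - o - o**2)
n(t) = t (n(t) = -(t + t*(-2)) = -(t - 2*t) = -(-1)*t = t)
(c(1) + n(L(4)))**2 = ((-2 - 1*1 - 1*1**2) + 4)**2 = ((-2 - 1 - 1*1) + 4)**2 = ((-2 - 1 - 1) + 4)**2 = (-4 + 4)**2 = 0**2 = 0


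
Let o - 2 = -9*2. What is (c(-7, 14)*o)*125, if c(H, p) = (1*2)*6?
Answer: -24000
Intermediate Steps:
o = -16 (o = 2 - 9*2 = 2 - 18 = -16)
c(H, p) = 12 (c(H, p) = 2*6 = 12)
(c(-7, 14)*o)*125 = (12*(-16))*125 = -192*125 = -24000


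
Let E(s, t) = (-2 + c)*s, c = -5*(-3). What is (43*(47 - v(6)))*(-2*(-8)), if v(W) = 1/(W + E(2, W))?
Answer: 64629/2 ≈ 32315.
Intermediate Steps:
c = 15
E(s, t) = 13*s (E(s, t) = (-2 + 15)*s = 13*s)
v(W) = 1/(26 + W) (v(W) = 1/(W + 13*2) = 1/(W + 26) = 1/(26 + W))
(43*(47 - v(6)))*(-2*(-8)) = (43*(47 - 1/(26 + 6)))*(-2*(-8)) = (43*(47 - 1/32))*16 = (43*(1503/32))*16 = (64629/32)*16 = 64629/2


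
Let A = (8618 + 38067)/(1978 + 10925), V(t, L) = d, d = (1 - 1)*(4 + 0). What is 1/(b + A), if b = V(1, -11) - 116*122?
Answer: -12903/182556571 ≈ -7.0679e-5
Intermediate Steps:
d = 0 (d = 0*4 = 0)
V(t, L) = 0
A = 46685/12903 ≈ 3.6181
b = -14152 (b = 0 - 116*122 = 0 - 14152 = -14152)
1/(b + A) = 1/(-14152 + 46685/12903) = 1/(-182556571/12903) = -12903/182556571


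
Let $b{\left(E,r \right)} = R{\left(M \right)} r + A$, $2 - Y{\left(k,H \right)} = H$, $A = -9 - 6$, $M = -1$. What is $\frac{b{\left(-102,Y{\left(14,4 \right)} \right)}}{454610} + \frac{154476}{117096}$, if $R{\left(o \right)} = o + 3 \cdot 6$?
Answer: $\frac{208989871}{158431585} \approx 1.3191$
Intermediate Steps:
$A = -15$ ($A = -9 - 6 = -15$)
$R{\left(o \right)} = 18 + o$ ($R{\left(o \right)} = o + 18 = 18 + o$)
$Y{\left(k,H \right)} = 2 - H$
$b{\left(E,r \right)} = -15 + 17 r$ ($b{\left(E,r \right)} = \left(18 - 1\right) r - 15 = 17 r - 15 = -15 + 17 r$)
$\frac{b{\left(-102,Y{\left(14,4 \right)} \right)}}{454610} + \frac{154476}{117096} = \frac{-15 + 17 \left(2 - 4\right)}{454610} + \frac{154476}{117096} = \left(-15 + 17 \left(2 - 4\right)\right) \frac{1}{454610} + 154476 \cdot \frac{1}{117096} = \left(-15 + 17 \left(-2\right)\right) \frac{1}{454610} + \frac{1839}{1394} = \left(-15 - 34\right) \frac{1}{454610} + \frac{1839}{1394} = \left(-49\right) \frac{1}{454610} + \frac{1839}{1394} = - \frac{49}{454610} + \frac{1839}{1394} = \frac{208989871}{158431585}$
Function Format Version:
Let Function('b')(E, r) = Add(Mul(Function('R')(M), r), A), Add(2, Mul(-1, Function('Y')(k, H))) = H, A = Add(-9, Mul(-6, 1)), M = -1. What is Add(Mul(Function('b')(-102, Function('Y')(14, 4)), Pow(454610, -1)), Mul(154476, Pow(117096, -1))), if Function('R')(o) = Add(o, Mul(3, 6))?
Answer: Rational(208989871, 158431585) ≈ 1.3191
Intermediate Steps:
A = -15 (A = Add(-9, -6) = -15)
Function('R')(o) = Add(18, o) (Function('R')(o) = Add(o, 18) = Add(18, o))
Function('Y')(k, H) = Add(2, Mul(-1, H))
Function('b')(E, r) = Add(-15, Mul(17, r)) (Function('b')(E, r) = Add(Mul(Add(18, -1), r), -15) = Add(Mul(17, r), -15) = Add(-15, Mul(17, r)))
Add(Mul(Function('b')(-102, Function('Y')(14, 4)), Pow(454610, -1)), Mul(154476, Pow(117096, -1))) = Add(Mul(Add(-15, Mul(17, Add(2, Mul(-1, 4)))), Pow(454610, -1)), Mul(154476, Pow(117096, -1))) = Add(Mul(Add(-15, Mul(17, Add(2, -4))), Rational(1, 454610)), Mul(154476, Rational(1, 117096))) = Add(Mul(Add(-15, Mul(17, -2)), Rational(1, 454610)), Rational(1839, 1394)) = Add(Mul(Add(-15, -34), Rational(1, 454610)), Rational(1839, 1394)) = Add(Mul(-49, Rational(1, 454610)), Rational(1839, 1394)) = Add(Rational(-49, 454610), Rational(1839, 1394)) = Rational(208989871, 158431585)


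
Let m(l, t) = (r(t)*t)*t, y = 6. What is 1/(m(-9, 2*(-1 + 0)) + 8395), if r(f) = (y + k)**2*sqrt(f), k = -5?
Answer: 8395/70476057 - 4*I*sqrt(2)/70476057 ≈ 0.00011912 - 8.0266e-8*I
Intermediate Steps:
r(f) = sqrt(f) (r(f) = (6 - 5)**2*sqrt(f) = 1**2*sqrt(f) = 1*sqrt(f) = sqrt(f))
m(l, t) = t**(5/2) (m(l, t) = (sqrt(t)*t)*t = t**(3/2)*t = t**(5/2))
1/(m(-9, 2*(-1 + 0)) + 8395) = 1/((2*(-1 + 0))**(5/2) + 8395) = 1/((2*(-1))**(5/2) + 8395) = 1/((-2)**(5/2) + 8395) = 1/(4*I*sqrt(2) + 8395) = 1/(8395 + 4*I*sqrt(2))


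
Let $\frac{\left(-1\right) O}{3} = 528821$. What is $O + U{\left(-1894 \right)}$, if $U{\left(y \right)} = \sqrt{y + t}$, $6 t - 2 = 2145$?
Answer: $-1586463 + \frac{i \sqrt{55302}}{6} \approx -1.5865 \cdot 10^{6} + 39.194 i$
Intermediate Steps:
$O = -1586463$ ($O = \left(-3\right) 528821 = -1586463$)
$t = \frac{2147}{6}$ ($t = \frac{1}{3} + \frac{1}{6} \cdot 2145 = \frac{1}{3} + \frac{715}{2} = \frac{2147}{6} \approx 357.83$)
$U{\left(y \right)} = \sqrt{\frac{2147}{6} + y}$ ($U{\left(y \right)} = \sqrt{y + \frac{2147}{6}} = \sqrt{\frac{2147}{6} + y}$)
$O + U{\left(-1894 \right)} = -1586463 + \frac{\sqrt{12882 + 36 \left(-1894\right)}}{6} = -1586463 + \frac{\sqrt{12882 - 68184}}{6} = -1586463 + \frac{\sqrt{-55302}}{6} = -1586463 + \frac{i \sqrt{55302}}{6}$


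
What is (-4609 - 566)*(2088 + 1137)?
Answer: -16689375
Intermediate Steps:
(-4609 - 566)*(2088 + 1137) = -5175*3225 = -16689375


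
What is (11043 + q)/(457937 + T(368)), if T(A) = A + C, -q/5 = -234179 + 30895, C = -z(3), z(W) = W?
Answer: 1027463/458302 ≈ 2.2419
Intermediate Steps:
C = -3 (C = -1*3 = -3)
q = 1016420 (q = -5*(-234179 + 30895) = -5*(-203284) = 1016420)
T(A) = -3 + A (T(A) = A - 3 = -3 + A)
(11043 + q)/(457937 + T(368)) = (11043 + 1016420)/(457937 + (-3 + 368)) = 1027463/(457937 + 365) = 1027463/458302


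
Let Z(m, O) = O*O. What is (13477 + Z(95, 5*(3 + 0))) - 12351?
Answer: 1351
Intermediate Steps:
Z(m, O) = O²
(13477 + Z(95, 5*(3 + 0))) - 12351 = (13477 + (5*(3 + 0))²) - 12351 = (13477 + (5*3)²) - 12351 = (13477 + 15²) - 12351 = (13477 + 225) - 12351 = 13702 - 12351 = 1351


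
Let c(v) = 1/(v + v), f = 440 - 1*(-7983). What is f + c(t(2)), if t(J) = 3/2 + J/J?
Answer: 42116/5 ≈ 8423.2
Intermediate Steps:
t(J) = 5/2 (t(J) = 3*(1/2) + 1 = 3/2 + 1 = 5/2)
f = 8423 (f = 440 + 7983 = 8423)
c(v) = 1/(2*v)
f + c(t(2)) = 8423 + 1/(2*(5/2)) = 8423 + (1/2)*(2/5) = 8423 + 1/5 = 42116/5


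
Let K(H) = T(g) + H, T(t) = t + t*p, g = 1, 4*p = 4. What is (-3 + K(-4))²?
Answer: 25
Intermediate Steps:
p = 1 (p = (¼)*4 = 1)
T(t) = 2*t (T(t) = t + t*1 = t + t = 2*t)
K(H) = 2 + H (K(H) = 2*1 + H = 2 + H)
(-3 + K(-4))² = (-3 + (2 - 4))² = (-3 - 2)² = (-5)² = 25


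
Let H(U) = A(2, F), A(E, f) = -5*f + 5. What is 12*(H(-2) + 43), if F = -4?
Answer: 816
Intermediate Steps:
A(E, f) = 5 - 5*f
H(U) = 25 (H(U) = 5 - 5*(-4) = 5 + 20 = 25)
12*(H(-2) + 43) = 12*(25 + 43) = 12*68 = 816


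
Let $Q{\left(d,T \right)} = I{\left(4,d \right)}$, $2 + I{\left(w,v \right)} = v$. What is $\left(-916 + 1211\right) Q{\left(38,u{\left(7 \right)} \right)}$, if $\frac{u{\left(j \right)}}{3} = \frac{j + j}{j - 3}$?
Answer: $10620$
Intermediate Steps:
$I{\left(w,v \right)} = -2 + v$
$u{\left(j \right)} = \frac{6 j}{-3 + j}$ ($u{\left(j \right)} = 3 \frac{j + j}{j - 3} = 3 \frac{2 j}{-3 + j} = \frac{6 j}{-3 + j}$)
$Q{\left(d,T \right)} = -2 + d$
$\left(-916 + 1211\right) Q{\left(38,u{\left(7 \right)} \right)} = \left(-916 + 1211\right) \left(-2 + 38\right) = 295 \cdot 36 = 10620$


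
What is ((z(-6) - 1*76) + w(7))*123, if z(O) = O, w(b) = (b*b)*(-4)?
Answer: -34194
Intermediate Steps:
w(b) = -4*b**2 (w(b) = b**2*(-4) = -4*b**2)
((z(-6) - 1*76) + w(7))*123 = ((-6 - 1*76) - 4*7**2)*123 = ((-6 - 76) - 4*49)*123 = (-82 - 196)*123 = -278*123 = -34194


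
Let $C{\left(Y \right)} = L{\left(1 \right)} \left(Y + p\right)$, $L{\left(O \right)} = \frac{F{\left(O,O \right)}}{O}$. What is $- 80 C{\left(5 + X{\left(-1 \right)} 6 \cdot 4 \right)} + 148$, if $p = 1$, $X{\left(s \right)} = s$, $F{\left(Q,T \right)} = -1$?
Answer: $-1292$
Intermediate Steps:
$L{\left(O \right)} = - \frac{1}{O}$
$C{\left(Y \right)} = -1 - Y$ ($C{\left(Y \right)} = - 1^{-1} \left(Y + 1\right) = \left(-1\right) 1 \left(1 + Y\right) = - (1 + Y) = -1 - Y$)
$- 80 C{\left(5 + X{\left(-1 \right)} 6 \cdot 4 \right)} + 148 = - 80 \left(-1 - \left(5 - 6 \cdot 4\right)\right) + 148 = - 80 \left(-1 - \left(5 - 24\right)\right) + 148 = - 80 \left(-1 - -19\right) + 148 = - 80 \left(-1 + 19\right) + 148 = \left(-80\right) 18 + 148 = -1440 + 148 = -1292$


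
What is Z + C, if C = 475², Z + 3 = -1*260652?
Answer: -35030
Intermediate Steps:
Z = -260655 (Z = -3 - 1*260652 = -3 - 260652 = -260655)
C = 225625
Z + C = -260655 + 225625 = -35030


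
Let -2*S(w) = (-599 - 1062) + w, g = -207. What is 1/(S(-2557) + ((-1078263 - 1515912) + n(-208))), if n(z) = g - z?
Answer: -1/2592065 ≈ -3.8579e-7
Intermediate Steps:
S(w) = 1661/2 - w/2 (S(w) = -((-599 - 1062) + w)/2 = -(-1661 + w)/2 = 1661/2 - w/2)
n(z) = -207 - z
1/(S(-2557) + ((-1078263 - 1515912) + n(-208))) = 1/((1661/2 - 1/2*(-2557)) + ((-1078263 - 1515912) + (-207 - 1*(-208)))) = 1/((1661/2 + 2557/2) + (-2594175 + (-207 + 208))) = 1/(2109 + (-2594175 + 1)) = 1/(2109 - 2594174) = 1/(-2592065) = -1/2592065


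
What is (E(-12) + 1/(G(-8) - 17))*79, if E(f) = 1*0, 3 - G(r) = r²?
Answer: -79/78 ≈ -1.0128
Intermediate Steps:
G(r) = 3 - r²
E(f) = 0
(E(-12) + 1/(G(-8) - 17))*79 = (0 + 1/((3 - 1*(-8)²) - 17))*79 = (0 + 1/((3 - 1*64) - 17))*79 = (0 + 1/((3 - 64) - 17))*79 = (0 + 1/(-61 - 17))*79 = (0 + 1/(-78))*79 = (0 - 1/78)*79 = -1/78*79 = -79/78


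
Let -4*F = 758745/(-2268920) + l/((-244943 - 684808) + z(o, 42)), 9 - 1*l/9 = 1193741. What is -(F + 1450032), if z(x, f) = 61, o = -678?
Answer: -1223472129310200849/843756893920 ≈ -1.4500e+6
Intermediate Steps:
l = -10743588 (l = 81 - 9*1193741 = 81 - 10743669 = -10743588)
F = -2367094404591/843756893920 (F = -(758745/(-2268920) - 10743588/((-244943 - 684808) + 61))/4 = -(758745*(-1/2268920) - 10743588/(-929751 + 61))/4 = -(-151749/453784 - 10743588/(-929690))/4 = -(-151749/453784 - 10743588*(-1/929690))/4 = -(-151749/453784 + 5371794/464845)/4 = -1/4*2367094404591/210939223480 = -2367094404591/843756893920 ≈ -2.8054)
-(F + 1450032) = -(-2367094404591/843756893920 + 1450032) = -1*1223472129310200849/843756893920 = -1223472129310200849/843756893920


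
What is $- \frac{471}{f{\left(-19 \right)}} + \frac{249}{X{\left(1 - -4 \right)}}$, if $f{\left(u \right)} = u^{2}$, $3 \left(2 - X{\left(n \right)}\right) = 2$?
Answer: $\frac{267783}{1444} \approx 185.45$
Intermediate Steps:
$X{\left(n \right)} = \frac{4}{3}$ ($X{\left(n \right)} = 2 - \frac{2}{3} = \frac{4}{3}$)
$- \frac{471}{f{\left(-19 \right)}} + \frac{249}{X{\left(1 - -4 \right)}} = - \frac{471}{\left(-19\right)^{2}} + \frac{249}{\frac{4}{3}} = - \frac{471}{361} + 249 \cdot \frac{3}{4} = \left(-471\right) \frac{1}{361} + \frac{747}{4} = - \frac{471}{361} + \frac{747}{4} = \frac{267783}{1444}$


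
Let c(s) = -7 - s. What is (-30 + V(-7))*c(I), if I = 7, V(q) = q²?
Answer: -266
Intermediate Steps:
(-30 + V(-7))*c(I) = (-30 + (-7)²)*(-7 - 1*7) = (-30 + 49)*(-7 - 7) = 19*(-14) = -266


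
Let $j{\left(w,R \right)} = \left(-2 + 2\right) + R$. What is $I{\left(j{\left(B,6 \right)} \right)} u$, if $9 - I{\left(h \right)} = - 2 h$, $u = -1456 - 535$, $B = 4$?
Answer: $-41811$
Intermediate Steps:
$j{\left(w,R \right)} = R$ ($j{\left(w,R \right)} = 0 + R = R$)
$u = -1991$
$I{\left(h \right)} = 9 + 2 h$ ($I{\left(h \right)} = 9 - - 2 h = 9 + 2 h$)
$I{\left(j{\left(B,6 \right)} \right)} u = \left(9 + 2 \cdot 6\right) \left(-1991\right) = \left(9 + 12\right) \left(-1991\right) = 21 \left(-1991\right) = -41811$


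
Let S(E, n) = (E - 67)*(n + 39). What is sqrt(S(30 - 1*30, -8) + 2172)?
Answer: sqrt(95) ≈ 9.7468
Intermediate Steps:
S(E, n) = (-67 + E)*(39 + n)
sqrt(S(30 - 1*30, -8) + 2172) = sqrt((-2613 - 67*(-8) + 39*(30 - 1*30) + (30 - 1*30)*(-8)) + 2172) = sqrt((-2613 + 536 + 39*(30 - 30) + (30 - 30)*(-8)) + 2172) = sqrt((-2613 + 536 + 39*0 + 0*(-8)) + 2172) = sqrt((-2613 + 536 + 0 + 0) + 2172) = sqrt(-2077 + 2172) = sqrt(95)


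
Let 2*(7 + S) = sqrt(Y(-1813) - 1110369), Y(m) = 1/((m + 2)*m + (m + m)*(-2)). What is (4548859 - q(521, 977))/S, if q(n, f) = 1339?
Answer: -209496652041600/1827209818087 - 350159040*I*sqrt(2027844947152470)/1827209818087 ≈ -114.65 - 8629.7*I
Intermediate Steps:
Y(m) = 1/(-4*m + m*(2 + m)) (Y(m) = 1/((2 + m)*m + (2*m)*(-2)) = 1/(m*(2 + m) - 4*m) = 1/(-4*m + m*(2 + m)))
S = -7 + I*sqrt(2027844947152470)/85470 (S = -7 + sqrt(1/((-1813)*(-2 - 1813)) - 1110369)/2 = -7 + sqrt(-1/1813/(-1815) - 1110369)/2 = -7 + sqrt(-1/1813*(-1/1815) - 1110369)/2 = -7 + sqrt(1/3290595 - 1110369)/2 = -7 + sqrt(-3653774679554/3290595)/2 = -7 + (I*sqrt(2027844947152470)/42735)/2 = -7 + I*sqrt(2027844947152470)/85470 ≈ -7.0 + 526.87*I)
(4548859 - q(521, 977))/S = (4548859 - 1*1339)/(-7 + I*sqrt(2027844947152470)/85470) = (4548859 - 1339)/(-7 + I*sqrt(2027844947152470)/85470) = 4547520/(-7 + I*sqrt(2027844947152470)/85470)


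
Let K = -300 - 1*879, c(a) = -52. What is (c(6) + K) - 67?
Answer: -1298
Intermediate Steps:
K = -1179 (K = -300 - 879 = -1179)
(c(6) + K) - 67 = (-52 - 1179) - 67 = -1231 - 67 = -1298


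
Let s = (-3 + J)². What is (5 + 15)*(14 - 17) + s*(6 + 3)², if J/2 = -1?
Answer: 1965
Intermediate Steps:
J = -2 (J = 2*(-1) = -2)
s = 25 (s = (-3 - 2)² = (-5)² = 25)
(5 + 15)*(14 - 17) + s*(6 + 3)² = (5 + 15)*(14 - 17) + 25*(6 + 3)² = 20*(-3) + 25*9² = -60 + 25*81 = -60 + 2025 = 1965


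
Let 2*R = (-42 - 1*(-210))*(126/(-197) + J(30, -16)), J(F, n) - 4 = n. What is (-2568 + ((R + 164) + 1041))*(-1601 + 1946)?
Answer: -164796495/197 ≈ -8.3653e+5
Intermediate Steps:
J(F, n) = 4 + n
R = -209160/197 (R = ((-42 - 1*(-210))*(126/(-197) + (4 - 16)))/2 = ((-42 + 210)*(126*(-1/197) - 12))/2 = (168*(-126/197 - 12))/2 = (168*(-2490/197))/2 = (½)*(-418320/197) = -209160/197 ≈ -1061.7)
(-2568 + ((R + 164) + 1041))*(-1601 + 1946) = (-2568 + ((-209160/197 + 164) + 1041))*(-1601 + 1946) = (-2568 + (-176852/197 + 1041))*345 = (-2568 + 28225/197)*345 = -477671/197*345 = -164796495/197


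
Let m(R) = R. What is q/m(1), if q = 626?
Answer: 626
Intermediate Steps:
q/m(1) = 626/1 = 626*1 = 626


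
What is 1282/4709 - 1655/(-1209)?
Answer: 9343333/5693181 ≈ 1.6411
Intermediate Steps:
1282/4709 - 1655/(-1209) = 1282*(1/4709) - 1655*(-1/1209) = 1282/4709 + 1655/1209 = 9343333/5693181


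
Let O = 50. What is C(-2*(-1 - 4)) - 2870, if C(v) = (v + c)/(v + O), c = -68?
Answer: -86129/30 ≈ -2871.0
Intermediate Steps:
C(v) = (-68 + v)/(50 + v) (C(v) = (v - 68)/(v + 50) = (-68 + v)/(50 + v))
C(-2*(-1 - 4)) - 2870 = (-68 - 2*(-1 - 4))/(50 - 2*(-1 - 4)) - 2870 = (-68 - 2*(-5))/(50 - 2*(-5)) - 2870 = (-68 + 10)/(50 + 10) - 2870 = -58/60 - 2870 = (1/60)*(-58) - 2870 = -29/30 - 2870 = -86129/30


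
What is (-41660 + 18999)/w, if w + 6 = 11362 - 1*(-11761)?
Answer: -22661/23117 ≈ -0.98027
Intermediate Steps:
w = 23117 (w = -6 + (11362 - 1*(-11761)) = -6 + (11362 + 11761) = -6 + 23123 = 23117)
(-41660 + 18999)/w = (-41660 + 18999)/23117 = -22661*1/23117 = -22661/23117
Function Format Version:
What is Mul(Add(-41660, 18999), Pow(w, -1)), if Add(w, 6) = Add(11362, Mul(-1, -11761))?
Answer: Rational(-22661, 23117) ≈ -0.98027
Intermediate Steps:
w = 23117 (w = Add(-6, Add(11362, Mul(-1, -11761))) = Add(-6, Add(11362, 11761)) = Add(-6, 23123) = 23117)
Mul(Add(-41660, 18999), Pow(w, -1)) = Mul(Add(-41660, 18999), Pow(23117, -1)) = Mul(-22661, Rational(1, 23117)) = Rational(-22661, 23117)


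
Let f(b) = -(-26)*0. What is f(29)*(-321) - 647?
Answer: -647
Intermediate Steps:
f(b) = 0 (f(b) = -13*0 = 0)
f(29)*(-321) - 647 = 0*(-321) - 647 = 0 - 647 = -647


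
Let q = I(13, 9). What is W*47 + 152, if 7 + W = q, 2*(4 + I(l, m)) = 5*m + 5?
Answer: 810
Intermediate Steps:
I(l, m) = -3/2 + 5*m/2 (I(l, m) = -4 + (5*m + 5)/2 = -4 + (5 + 5*m)/2 = -4 + (5/2 + 5*m/2) = -3/2 + 5*m/2)
q = 21 (q = -3/2 + (5/2)*9 = -3/2 + 45/2 = 21)
W = 14 (W = -7 + 21 = 14)
W*47 + 152 = 14*47 + 152 = 658 + 152 = 810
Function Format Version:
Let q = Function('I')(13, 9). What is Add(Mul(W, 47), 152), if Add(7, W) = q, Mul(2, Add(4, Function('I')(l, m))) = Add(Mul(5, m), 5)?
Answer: 810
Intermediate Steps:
Function('I')(l, m) = Add(Rational(-3, 2), Mul(Rational(5, 2), m)) (Function('I')(l, m) = Add(-4, Mul(Rational(1, 2), Add(Mul(5, m), 5))) = Add(-4, Mul(Rational(1, 2), Add(5, Mul(5, m)))) = Add(-4, Add(Rational(5, 2), Mul(Rational(5, 2), m))) = Add(Rational(-3, 2), Mul(Rational(5, 2), m)))
q = 21 (q = Add(Rational(-3, 2), Mul(Rational(5, 2), 9)) = Add(Rational(-3, 2), Rational(45, 2)) = 21)
W = 14 (W = Add(-7, 21) = 14)
Add(Mul(W, 47), 152) = Add(Mul(14, 47), 152) = Add(658, 152) = 810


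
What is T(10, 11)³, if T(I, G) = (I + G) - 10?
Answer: 1331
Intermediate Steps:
T(I, G) = -10 + G + I (T(I, G) = (G + I) - 10 = -10 + G + I)
T(10, 11)³ = (-10 + 11 + 10)³ = 11³ = 1331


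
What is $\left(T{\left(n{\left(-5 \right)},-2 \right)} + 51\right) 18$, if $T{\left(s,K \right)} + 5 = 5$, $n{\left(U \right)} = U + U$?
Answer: $918$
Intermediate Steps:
$n{\left(U \right)} = 2 U$
$T{\left(s,K \right)} = 0$ ($T{\left(s,K \right)} = -5 + 5 = 0$)
$\left(T{\left(n{\left(-5 \right)},-2 \right)} + 51\right) 18 = \left(0 + 51\right) 18 = 51 \cdot 18 = 918$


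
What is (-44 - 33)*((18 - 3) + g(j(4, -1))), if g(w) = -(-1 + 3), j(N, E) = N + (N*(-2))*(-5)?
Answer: -1001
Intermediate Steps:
j(N, E) = 11*N (j(N, E) = N - 2*N*(-5) = N + 10*N = 11*N)
g(w) = -2 (g(w) = -1*2 = -2)
(-44 - 33)*((18 - 3) + g(j(4, -1))) = (-44 - 33)*((18 - 3) - 2) = -77*(15 - 2) = -77*13 = -1001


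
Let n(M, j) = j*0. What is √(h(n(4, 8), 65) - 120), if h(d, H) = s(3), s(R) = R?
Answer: 3*I*√13 ≈ 10.817*I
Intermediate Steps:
n(M, j) = 0
h(d, H) = 3
√(h(n(4, 8), 65) - 120) = √(3 - 120) = √(-117) = 3*I*√13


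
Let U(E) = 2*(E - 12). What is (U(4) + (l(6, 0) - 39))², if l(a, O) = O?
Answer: 3025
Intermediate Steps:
U(E) = -24 + 2*E (U(E) = 2*(-12 + E) = -24 + 2*E)
(U(4) + (l(6, 0) - 39))² = ((-24 + 2*4) + (0 - 39))² = ((-24 + 8) - 39)² = (-16 - 39)² = (-55)² = 3025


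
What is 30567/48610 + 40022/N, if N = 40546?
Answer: 1592419501/985470530 ≈ 1.6159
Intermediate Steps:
30567/48610 + 40022/N = 30567/48610 + 40022/40546 = 30567*(1/48610) + 40022*(1/40546) = 30567/48610 + 20011/20273 = 1592419501/985470530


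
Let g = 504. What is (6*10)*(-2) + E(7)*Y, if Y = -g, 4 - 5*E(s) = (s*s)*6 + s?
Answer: 149088/5 ≈ 29818.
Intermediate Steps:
E(s) = ⅘ - 6*s²/5 - s/5 (E(s) = ⅘ - ((s*s)*6 + s)/5 = ⅘ - (s²*6 + s)/5 = ⅘ - (6*s² + s)/5 = ⅘ - (s + 6*s²)/5 = ⅘ + (-6*s²/5 - s/5) = ⅘ - 6*s²/5 - s/5)
Y = -504 (Y = -1*504 = -504)
(6*10)*(-2) + E(7)*Y = (6*10)*(-2) + (⅘ - 6/5*7² - ⅕*7)*(-504) = 60*(-2) + (⅘ - 6/5*49 - 7/5)*(-504) = -120 + (⅘ - 294/5 - 7/5)*(-504) = -120 - 297/5*(-504) = -120 + 149688/5 = 149088/5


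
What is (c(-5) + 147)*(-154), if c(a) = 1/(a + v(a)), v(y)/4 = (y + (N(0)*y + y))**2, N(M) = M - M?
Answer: -8942164/395 ≈ -22638.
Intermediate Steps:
N(M) = 0
v(y) = 16*y**2 (v(y) = 4*(y + (0*y + y))**2 = 4*(y + (0 + y))**2 = 4*(y + y)**2 = 4*(2*y)**2 = 4*(4*y**2) = 16*y**2)
c(a) = 1/(a + 16*a**2)
(c(-5) + 147)*(-154) = (1/((-5)*(1 + 16*(-5))) + 147)*(-154) = (-1/(5*(1 - 80)) + 147)*(-154) = (-1/5/(-79) + 147)*(-154) = (-1/5*(-1/79) + 147)*(-154) = (1/395 + 147)*(-154) = (58066/395)*(-154) = -8942164/395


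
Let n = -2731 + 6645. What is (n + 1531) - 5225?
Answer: 220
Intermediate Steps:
n = 3914
(n + 1531) - 5225 = (3914 + 1531) - 5225 = 5445 - 5225 = 220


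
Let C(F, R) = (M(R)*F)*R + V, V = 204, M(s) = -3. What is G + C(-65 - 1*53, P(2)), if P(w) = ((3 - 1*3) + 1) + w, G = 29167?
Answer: 30433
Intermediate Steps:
P(w) = 1 + w (P(w) = ((3 - 3) + 1) + w = (0 + 1) + w = 1 + w)
C(F, R) = 204 - 3*F*R (C(F, R) = (-3*F)*R + 204 = -3*F*R + 204 = 204 - 3*F*R)
G + C(-65 - 1*53, P(2)) = 29167 + (204 - 3*(-65 - 1*53)*(1 + 2)) = 29167 + (204 - 3*(-65 - 53)*3) = 29167 + (204 - 3*(-118)*3) = 29167 + (204 + 1062) = 29167 + 1266 = 30433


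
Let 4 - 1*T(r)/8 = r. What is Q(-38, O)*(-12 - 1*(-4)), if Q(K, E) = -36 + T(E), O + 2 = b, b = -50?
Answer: -3296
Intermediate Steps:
O = -52 (O = -2 - 50 = -52)
T(r) = 32 - 8*r
Q(K, E) = -4 - 8*E (Q(K, E) = -36 + (32 - 8*E) = -4 - 8*E)
Q(-38, O)*(-12 - 1*(-4)) = (-4 - 8*(-52))*(-12 - 1*(-4)) = (-4 + 416)*(-12 + 4) = 412*(-8) = -3296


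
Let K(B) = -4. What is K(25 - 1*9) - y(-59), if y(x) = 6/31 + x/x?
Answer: -161/31 ≈ -5.1936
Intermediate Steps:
y(x) = 37/31 (y(x) = 6*(1/31) + 1 = 6/31 + 1 = 37/31)
K(25 - 1*9) - y(-59) = -4 - 1*37/31 = -4 - 37/31 = -161/31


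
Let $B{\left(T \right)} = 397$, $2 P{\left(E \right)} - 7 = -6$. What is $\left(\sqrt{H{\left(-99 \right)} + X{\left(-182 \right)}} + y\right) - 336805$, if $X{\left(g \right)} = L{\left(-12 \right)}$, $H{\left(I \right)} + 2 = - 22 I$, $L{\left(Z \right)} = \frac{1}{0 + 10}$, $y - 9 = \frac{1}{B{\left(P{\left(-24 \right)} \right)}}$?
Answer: $- \frac{133708011}{397} + \frac{\sqrt{217610}}{10} \approx -3.3675 \cdot 10^{5}$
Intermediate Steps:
$P{\left(E \right)} = \frac{1}{2}$ ($P{\left(E \right)} = \frac{7}{2} + \frac{1}{2} \left(-6\right) = \frac{7}{2} - 3 = \frac{1}{2}$)
$y = \frac{3574}{397}$ ($y = 9 + \frac{1}{397} = \frac{3574}{397} \approx 9.0025$)
$L{\left(Z \right)} = \frac{1}{10}$
$H{\left(I \right)} = -2 - 22 I$
$X{\left(g \right)} = \frac{1}{10}$
$\left(\sqrt{H{\left(-99 \right)} + X{\left(-182 \right)}} + y\right) - 336805 = \left(\sqrt{\left(-2 - -2178\right) + \frac{1}{10}} + \frac{3574}{397}\right) - 336805 = \left(\sqrt{\left(-2 + 2178\right) + \frac{1}{10}} + \frac{3574}{397}\right) - 336805 = \left(\sqrt{2176 + \frac{1}{10}} + \frac{3574}{397}\right) - 336805 = \left(\sqrt{\frac{21761}{10}} + \frac{3574}{397}\right) - 336805 = \left(\frac{\sqrt{217610}}{10} + \frac{3574}{397}\right) - 336805 = \left(\frac{3574}{397} + \frac{\sqrt{217610}}{10}\right) - 336805 = - \frac{133708011}{397} + \frac{\sqrt{217610}}{10}$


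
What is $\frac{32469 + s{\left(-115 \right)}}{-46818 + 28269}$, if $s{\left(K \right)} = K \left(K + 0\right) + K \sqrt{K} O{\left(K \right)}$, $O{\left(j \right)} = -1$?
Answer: $- \frac{45694}{18549} - \frac{115 i \sqrt{115}}{18549} \approx -2.4634 - 0.066485 i$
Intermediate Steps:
$s{\left(K \right)} = K^{2} - K^{\frac{3}{2}}$ ($s{\left(K \right)} = K \left(K + 0\right) + K \sqrt{K} \left(-1\right) = K K + K^{\frac{3}{2}} \left(-1\right) = K^{2} - K^{\frac{3}{2}}$)
$\frac{32469 + s{\left(-115 \right)}}{-46818 + 28269} = \frac{32469 + \left(\left(-115\right)^{2} - \left(-115\right)^{\frac{3}{2}}\right)}{-46818 + 28269} = \frac{32469 + \left(13225 - - 115 i \sqrt{115}\right)}{-18549} = \left(32469 + \left(13225 + 115 i \sqrt{115}\right)\right) \left(- \frac{1}{18549}\right) = \left(45694 + 115 i \sqrt{115}\right) \left(- \frac{1}{18549}\right) = - \frac{45694}{18549} - \frac{115 i \sqrt{115}}{18549}$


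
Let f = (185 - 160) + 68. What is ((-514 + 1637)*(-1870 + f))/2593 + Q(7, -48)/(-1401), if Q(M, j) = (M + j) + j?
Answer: -2795564194/3632793 ≈ -769.54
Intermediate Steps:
f = 93 (f = 25 + 68 = 93)
Q(M, j) = M + 2*j
((-514 + 1637)*(-1870 + f))/2593 + Q(7, -48)/(-1401) = ((-514 + 1637)*(-1870 + 93))/2593 + (7 + 2*(-48))/(-1401) = (1123*(-1777))*(1/2593) + (7 - 96)*(-1/1401) = -1995571*1/2593 - 89*(-1/1401) = -1995571/2593 + 89/1401 = -2795564194/3632793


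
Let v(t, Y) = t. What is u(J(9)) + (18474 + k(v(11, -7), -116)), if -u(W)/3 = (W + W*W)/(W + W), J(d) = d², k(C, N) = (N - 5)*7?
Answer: 17504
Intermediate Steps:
k(C, N) = -35 + 7*N (k(C, N) = (-5 + N)*7 = -35 + 7*N)
u(W) = -3*(W + W²)/(2*W) (u(W) = -3*(W + W*W)/(W + W) = -3*(W + W²)/(2*W))
u(J(9)) + (18474 + k(v(11, -7), -116)) = (-3/2 - 3/2*9²) + (18474 + (-35 + 7*(-116))) = (-3/2 - 3/2*81) + (18474 + (-35 - 812)) = (-3/2 - 243/2) + (18474 - 847) = -123 + 17627 = 17504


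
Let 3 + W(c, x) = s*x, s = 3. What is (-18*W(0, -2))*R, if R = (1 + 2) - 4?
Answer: -162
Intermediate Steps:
W(c, x) = -3 + 3*x
R = -1 (R = 3 - 4 = -1)
(-18*W(0, -2))*R = -18*(-3 + 3*(-2))*(-1) = -18*(-3 - 6)*(-1) = -18*(-9)*(-1) = 162*(-1) = -162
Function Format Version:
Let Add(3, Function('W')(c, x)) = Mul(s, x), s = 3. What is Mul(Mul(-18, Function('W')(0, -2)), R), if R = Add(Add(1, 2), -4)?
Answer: -162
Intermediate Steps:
Function('W')(c, x) = Add(-3, Mul(3, x))
R = -1 (R = Add(3, -4) = -1)
Mul(Mul(-18, Function('W')(0, -2)), R) = Mul(Mul(-18, Add(-3, Mul(3, -2))), -1) = Mul(Mul(-18, Add(-3, -6)), -1) = Mul(Mul(-18, -9), -1) = Mul(162, -1) = -162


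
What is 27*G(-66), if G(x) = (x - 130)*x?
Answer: 349272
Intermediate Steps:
G(x) = x*(-130 + x) (G(x) = (-130 + x)*x = x*(-130 + x))
27*G(-66) = 27*(-66*(-130 - 66)) = 27*(-66*(-196)) = 27*12936 = 349272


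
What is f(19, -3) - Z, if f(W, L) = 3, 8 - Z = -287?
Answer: -292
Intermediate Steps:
Z = 295 (Z = 8 - 1*(-287) = 8 + 287 = 295)
f(19, -3) - Z = 3 - 1*295 = 3 - 295 = -292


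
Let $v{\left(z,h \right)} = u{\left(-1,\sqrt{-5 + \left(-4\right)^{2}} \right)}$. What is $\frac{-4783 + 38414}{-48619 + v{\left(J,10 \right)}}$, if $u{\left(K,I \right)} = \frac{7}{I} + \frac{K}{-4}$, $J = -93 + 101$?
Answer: $- \frac{287777103900}{416025781091} - \frac{3766672 \sqrt{11}}{416025781091} \approx -0.69176$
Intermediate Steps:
$J = 8$
$u{\left(K,I \right)} = \frac{7}{I} - \frac{K}{4}$ ($u{\left(K,I \right)} = \frac{7}{I} + K \left(- \frac{1}{4}\right) = \frac{7}{I} - \frac{K}{4}$)
$v{\left(z,h \right)} = \frac{1}{4} + \frac{7 \sqrt{11}}{11}$ ($v{\left(z,h \right)} = \frac{7}{\sqrt{-5 + \left(-4\right)^{2}}} - - \frac{1}{4} = \frac{7}{\sqrt{-5 + 16}} + \frac{1}{4} = \frac{7}{\sqrt{11}} + \frac{1}{4} = 7 \frac{\sqrt{11}}{11} + \frac{1}{4} = \frac{7 \sqrt{11}}{11} + \frac{1}{4} = \frac{1}{4} + \frac{7 \sqrt{11}}{11}$)
$\frac{-4783 + 38414}{-48619 + v{\left(J,10 \right)}} = \frac{-4783 + 38414}{-48619 + \left(\frac{1}{4} + \frac{7 \sqrt{11}}{11}\right)} = \frac{33631}{- \frac{194475}{4} + \frac{7 \sqrt{11}}{11}}$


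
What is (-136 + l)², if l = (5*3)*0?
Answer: 18496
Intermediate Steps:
l = 0 (l = 15*0 = 0)
(-136 + l)² = (-136 + 0)² = (-136)² = 18496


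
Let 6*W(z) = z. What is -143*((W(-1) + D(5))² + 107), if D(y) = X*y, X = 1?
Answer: -671099/36 ≈ -18642.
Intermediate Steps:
D(y) = y (D(y) = 1*y = y)
W(z) = z/6
-143*((W(-1) + D(5))² + 107) = -143*(((⅙)*(-1) + 5)² + 107) = -143*((-⅙ + 5)² + 107) = -143*((29/6)² + 107) = -143*(841/36 + 107) = -143*4693/36 = -671099/36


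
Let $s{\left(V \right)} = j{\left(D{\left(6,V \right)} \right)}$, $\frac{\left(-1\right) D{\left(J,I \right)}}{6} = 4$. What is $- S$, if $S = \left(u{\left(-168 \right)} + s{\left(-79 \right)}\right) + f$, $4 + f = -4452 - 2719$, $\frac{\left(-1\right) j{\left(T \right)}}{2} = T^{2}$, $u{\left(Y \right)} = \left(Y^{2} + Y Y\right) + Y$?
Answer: $-47953$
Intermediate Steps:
$D{\left(J,I \right)} = -24$ ($D{\left(J,I \right)} = \left(-6\right) 4 = -24$)
$u{\left(Y \right)} = Y + 2 Y^{2}$ ($u{\left(Y \right)} = \left(Y^{2} + Y^{2}\right) + Y = 2 Y^{2} + Y = Y + 2 Y^{2}$)
$j{\left(T \right)} = - 2 T^{2}$
$s{\left(V \right)} = -1152$ ($s{\left(V \right)} = - 2 \left(-24\right)^{2} = \left(-2\right) 576 = -1152$)
$f = -7175$ ($f = -4 - 7171 = -7175$)
$S = 47953$ ($S = \left(- 168 \left(1 + 2 \left(-168\right)\right) - 1152\right) - 7175 = \left(- 168 \left(1 - 336\right) - 1152\right) - 7175 = \left(\left(-168\right) \left(-335\right) - 1152\right) - 7175 = \left(56280 - 1152\right) - 7175 = 55128 - 7175 = 47953$)
$- S = \left(-1\right) 47953 = -47953$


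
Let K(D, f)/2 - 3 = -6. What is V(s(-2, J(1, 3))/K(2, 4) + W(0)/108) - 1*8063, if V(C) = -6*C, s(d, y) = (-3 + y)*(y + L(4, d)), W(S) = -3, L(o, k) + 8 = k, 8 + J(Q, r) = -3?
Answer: -46613/6 ≈ -7768.8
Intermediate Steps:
J(Q, r) = -11 (J(Q, r) = -8 - 3 = -11)
L(o, k) = -8 + k
K(D, f) = -6 (K(D, f) = 6 + 2*(-6) = 6 - 12 = -6)
s(d, y) = (-3 + y)*(-8 + d + y) (s(d, y) = (-3 + y)*(y + (-8 + d)) = (-3 + y)*(-8 + d + y))
V(s(-2, J(1, 3))/K(2, 4) + W(0)/108) - 1*8063 = -6*((24 + (-11)**2 - 11*(-11) - 3*(-2) - 2*(-11))/(-6) - 3/108) - 1*8063 = -6*((24 + 121 + 121 + 6 + 22)*(-1/6) - 3*1/108) - 8063 = -6*(294*(-1/6) - 1/36) - 8063 = -6*(-49 - 1/36) - 8063 = -6*(-1765/36) - 8063 = 1765/6 - 8063 = -46613/6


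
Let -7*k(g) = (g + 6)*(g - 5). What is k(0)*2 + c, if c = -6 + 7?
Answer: 67/7 ≈ 9.5714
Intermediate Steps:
c = 1
k(g) = -(-5 + g)*(6 + g)/7 (k(g) = -(g + 6)*(g - 5)/7 = -(6 + g)*(-5 + g)/7 = -(-5 + g)*(6 + g)/7)
k(0)*2 + c = (30/7 - 1/7*0 - 1/7*0**2)*2 + 1 = (30/7 + 0 - 1/7*0)*2 + 1 = (30/7 + 0 + 0)*2 + 1 = (30/7)*2 + 1 = 60/7 + 1 = 67/7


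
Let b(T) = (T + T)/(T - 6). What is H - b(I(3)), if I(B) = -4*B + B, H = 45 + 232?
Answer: 1379/5 ≈ 275.80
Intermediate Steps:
H = 277
I(B) = -3*B
b(T) = 2*T/(-6 + T) (b(T) = (2*T)/(-6 + T) = 2*T/(-6 + T))
H - b(I(3)) = 277 - 2*(-3*3)/(-6 - 3*3) = 277 - 2*(-9)/(-6 - 9) = 277 - 2*(-9)/(-15) = 277 - 2*(-9)*(-1)/15 = 277 - 1*6/5 = 277 - 6/5 = 1379/5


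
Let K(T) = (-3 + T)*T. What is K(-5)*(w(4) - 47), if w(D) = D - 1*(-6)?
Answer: -1480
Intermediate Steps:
w(D) = 6 + D (w(D) = D + 6 = 6 + D)
K(T) = T*(-3 + T)
K(-5)*(w(4) - 47) = (-5*(-3 - 5))*((6 + 4) - 47) = (-5*(-8))*(10 - 47) = 40*(-37) = -1480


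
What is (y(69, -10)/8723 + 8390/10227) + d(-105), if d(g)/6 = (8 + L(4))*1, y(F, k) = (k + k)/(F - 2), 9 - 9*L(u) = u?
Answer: 103908866092/1992359369 ≈ 52.154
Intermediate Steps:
L(u) = 1 - u/9
y(F, k) = 2*k/(-2 + F) (y(F, k) = (2*k)/(-2 + F) = 2*k/(-2 + F))
d(g) = 154/3 (d(g) = 6*((8 + (1 - 1/9*4))*1) = 6*((8 + (1 - 4/9))*1) = 6*((8 + 5/9)*1) = 6*((77/9)*1) = 6*(77/9) = 154/3)
(y(69, -10)/8723 + 8390/10227) + d(-105) = ((2*(-10)/(-2 + 69))/8723 + 8390/10227) + 154/3 = ((2*(-10)/67)*(1/8723) + 8390*(1/10227)) + 154/3 = ((2*(-10)*(1/67))*(1/8723) + 8390/10227) + 154/3 = (-20/67*1/8723 + 8390/10227) + 154/3 = (-20/584441 + 8390/10227) + 154/3 = 4903255450/5977078107 + 154/3 = 103908866092/1992359369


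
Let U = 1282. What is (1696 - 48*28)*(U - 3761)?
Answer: -872608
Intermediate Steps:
(1696 - 48*28)*(U - 3761) = (1696 - 48*28)*(1282 - 3761) = (1696 - 1344)*(-2479) = 352*(-2479) = -872608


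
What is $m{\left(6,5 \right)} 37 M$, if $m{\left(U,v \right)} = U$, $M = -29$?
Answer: $-6438$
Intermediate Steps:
$m{\left(6,5 \right)} 37 M = 6 \cdot 37 \left(-29\right) = 222 \left(-29\right) = -6438$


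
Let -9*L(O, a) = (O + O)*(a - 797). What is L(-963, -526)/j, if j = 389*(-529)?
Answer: 283122/205781 ≈ 1.3758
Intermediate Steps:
L(O, a) = -2*O*(-797 + a)/9 (L(O, a) = -(O + O)*(a - 797)/9 = -2*O*(-797 + a)/9)
j = -205781
L(-963, -526)/j = ((2/9)*(-963)*(797 - 1*(-526)))/(-205781) = ((2/9)*(-963)*(797 + 526))*(-1/205781) = ((2/9)*(-963)*1323)*(-1/205781) = -283122*(-1/205781) = 283122/205781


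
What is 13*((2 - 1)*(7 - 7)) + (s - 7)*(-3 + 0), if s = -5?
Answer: 36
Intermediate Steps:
13*((2 - 1)*(7 - 7)) + (s - 7)*(-3 + 0) = 13*((2 - 1)*(7 - 7)) + (-5 - 7)*(-3 + 0) = 13*(1*0) - 12*(-3) = 13*0 + 36 = 0 + 36 = 36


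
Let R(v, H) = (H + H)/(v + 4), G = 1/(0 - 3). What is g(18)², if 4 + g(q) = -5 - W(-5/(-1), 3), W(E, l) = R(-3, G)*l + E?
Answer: 144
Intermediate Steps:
G = -⅓ (G = 1/(-3) = -⅓ ≈ -0.33333)
R(v, H) = 2*H/(4 + v) (R(v, H) = (2*H)/(4 + v) = 2*H/(4 + v))
W(E, l) = E - 2*l/3 (W(E, l) = (2*(-⅓)/(4 - 3))*l + E = (2*(-⅓)/1)*l + E = (2*(-⅓)*1)*l + E = -2*l/3 + E = E - 2*l/3)
g(q) = -12 (g(q) = -4 + (-5 - (-5/(-1) - ⅔*3)) = -4 + (-5 - (-5*(-1) - 2)) = -4 + (-5 - (5 - 2)) = -4 + (-5 - 1*3) = -4 + (-5 - 3) = -4 - 8 = -12)
g(18)² = (-12)² = 144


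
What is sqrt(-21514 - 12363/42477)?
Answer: I*sqrt(4313126572673)/14159 ≈ 146.68*I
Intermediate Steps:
sqrt(-21514 - 12363/42477) = sqrt(-21514 - 12363*1/42477) = sqrt(-21514 - 4121/14159) = sqrt(-304620847/14159) = I*sqrt(4313126572673)/14159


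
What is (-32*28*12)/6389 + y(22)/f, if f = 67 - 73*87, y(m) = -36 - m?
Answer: -33597503/20074238 ≈ -1.6737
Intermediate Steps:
f = -6284 (f = 67 - 6351 = -6284)
(-32*28*12)/6389 + y(22)/f = (-32*28*12)/6389 + (-36 - 1*22)/(-6284) = -896*12*(1/6389) + (-36 - 22)*(-1/6284) = -10752*1/6389 - 58*(-1/6284) = -10752/6389 + 29/3142 = -33597503/20074238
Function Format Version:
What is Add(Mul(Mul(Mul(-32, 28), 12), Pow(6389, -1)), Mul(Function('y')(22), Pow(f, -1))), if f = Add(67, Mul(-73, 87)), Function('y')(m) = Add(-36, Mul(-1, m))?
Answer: Rational(-33597503, 20074238) ≈ -1.6737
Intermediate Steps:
f = -6284 (f = Add(67, -6351) = -6284)
Add(Mul(Mul(Mul(-32, 28), 12), Pow(6389, -1)), Mul(Function('y')(22), Pow(f, -1))) = Add(Mul(Mul(Mul(-32, 28), 12), Pow(6389, -1)), Mul(Add(-36, Mul(-1, 22)), Pow(-6284, -1))) = Add(Mul(Mul(-896, 12), Rational(1, 6389)), Mul(Add(-36, -22), Rational(-1, 6284))) = Add(Mul(-10752, Rational(1, 6389)), Mul(-58, Rational(-1, 6284))) = Add(Rational(-10752, 6389), Rational(29, 3142)) = Rational(-33597503, 20074238)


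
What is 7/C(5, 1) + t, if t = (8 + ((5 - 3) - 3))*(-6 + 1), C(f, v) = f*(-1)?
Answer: -182/5 ≈ -36.400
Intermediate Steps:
C(f, v) = -f
t = -35 (t = (8 + (2 - 3))*(-5) = (8 - 1)*(-5) = 7*(-5) = -35)
7/C(5, 1) + t = 7/(-1*5) - 35 = 7/(-5) - 35 = -⅕*7 - 35 = -7/5 - 35 = -182/5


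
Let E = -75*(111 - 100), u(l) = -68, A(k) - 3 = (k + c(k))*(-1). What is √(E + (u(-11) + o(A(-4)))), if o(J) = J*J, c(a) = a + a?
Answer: 2*I*√167 ≈ 25.846*I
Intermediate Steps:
c(a) = 2*a
A(k) = 3 - 3*k (A(k) = 3 + (k + 2*k)*(-1) = 3 + (3*k)*(-1) = 3 - 3*k)
o(J) = J²
E = -825 (E = -75*11 = -825)
√(E + (u(-11) + o(A(-4)))) = √(-825 + (-68 + (3 - 3*(-4))²)) = √(-825 + (-68 + (3 + 12)²)) = √(-825 + (-68 + 15²)) = √(-825 + (-68 + 225)) = √(-825 + 157) = √(-668) = 2*I*√167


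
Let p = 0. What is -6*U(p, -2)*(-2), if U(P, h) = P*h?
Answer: 0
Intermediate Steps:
-6*U(p, -2)*(-2) = -0*(-2)*(-2) = -6*0*(-2) = 0*(-2) = 0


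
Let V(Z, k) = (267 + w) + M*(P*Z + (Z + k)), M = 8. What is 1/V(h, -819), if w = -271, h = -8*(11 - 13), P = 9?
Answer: -1/5276 ≈ -0.00018954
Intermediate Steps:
h = 16 (h = -8*(-2) = 16)
V(Z, k) = -4 + 8*k + 80*Z (V(Z, k) = (267 - 271) + 8*(9*Z + (Z + k)) = -4 + 8*(k + 10*Z) = -4 + (8*k + 80*Z) = -4 + 8*k + 80*Z)
1/V(h, -819) = 1/(-4 + 8*(-819) + 80*16) = 1/(-4 - 6552 + 1280) = 1/(-5276) = -1/5276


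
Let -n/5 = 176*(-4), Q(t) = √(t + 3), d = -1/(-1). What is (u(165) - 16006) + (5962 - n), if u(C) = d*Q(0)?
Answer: -13564 + √3 ≈ -13562.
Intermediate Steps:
d = 1 (d = -1*(-1) = 1)
Q(t) = √(3 + t)
n = 3520 (n = -880*(-4) = -5*(-704) = 3520)
u(C) = √3 (u(C) = 1*√(3 + 0) = 1*√3 = √3)
(u(165) - 16006) + (5962 - n) = (√3 - 16006) + (5962 - 1*3520) = (-16006 + √3) + (5962 - 3520) = (-16006 + √3) + 2442 = -13564 + √3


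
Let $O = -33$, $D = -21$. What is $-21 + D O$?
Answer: $672$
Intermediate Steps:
$-21 + D O = -21 - -693 = -21 + 693 = 672$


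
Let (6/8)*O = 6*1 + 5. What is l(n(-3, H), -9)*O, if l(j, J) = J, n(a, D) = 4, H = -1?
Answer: -132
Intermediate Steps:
O = 44/3 (O = 4*(6*1 + 5)/3 = 4*(6 + 5)/3 = (4/3)*11 = 44/3 ≈ 14.667)
l(n(-3, H), -9)*O = -9*44/3 = -132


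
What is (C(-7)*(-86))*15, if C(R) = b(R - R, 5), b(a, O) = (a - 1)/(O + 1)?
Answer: 215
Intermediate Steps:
b(a, O) = (-1 + a)/(1 + O)
C(R) = -⅙ (C(R) = (-1 + (R - R))/(1 + 5) = (-1 + 0)/6 = (⅙)*(-1) = -⅙)
(C(-7)*(-86))*15 = -⅙*(-86)*15 = (43/3)*15 = 215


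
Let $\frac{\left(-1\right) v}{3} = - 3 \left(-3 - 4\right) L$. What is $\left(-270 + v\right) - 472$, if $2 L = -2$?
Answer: $-679$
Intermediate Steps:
$L = -1$ ($L = \frac{1}{2} \left(-2\right) = -1$)
$v = 63$ ($v = - 3 \left(- 3 \left(-3 - 4\right) \left(-1\right)\right) = - 3 \left(- 3 \left(\left(-7\right) \left(-1\right)\right)\right) = - 3 \left(\left(-3\right) 7\right) = \left(-3\right) \left(-21\right) = 63$)
$\left(-270 + v\right) - 472 = \left(-270 + 63\right) - 472 = -207 - 472 = -679$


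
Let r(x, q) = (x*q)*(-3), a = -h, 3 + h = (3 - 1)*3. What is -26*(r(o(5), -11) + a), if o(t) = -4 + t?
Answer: -780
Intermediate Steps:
h = 3 (h = -3 + (3 - 1)*3 = -3 + 2*3 = -3 + 6 = 3)
a = -3 (a = -1*3 = -3)
r(x, q) = -3*q*x (r(x, q) = (q*x)*(-3) = -3*q*x)
-26*(r(o(5), -11) + a) = -26*(-3*(-11)*(-4 + 5) - 3) = -26*(-3*(-11)*1 - 3) = -26*(33 - 3) = -26*30 = -780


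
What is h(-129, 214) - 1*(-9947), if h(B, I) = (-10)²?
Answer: 10047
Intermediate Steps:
h(B, I) = 100
h(-129, 214) - 1*(-9947) = 100 - 1*(-9947) = 100 + 9947 = 10047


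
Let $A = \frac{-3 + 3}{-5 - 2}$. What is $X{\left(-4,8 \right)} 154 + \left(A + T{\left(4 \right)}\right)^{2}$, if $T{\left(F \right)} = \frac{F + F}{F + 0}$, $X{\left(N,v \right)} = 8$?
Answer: $1236$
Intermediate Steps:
$A = 0$ ($A = \frac{0}{-7} = 0 \left(- \frac{1}{7}\right) = 0$)
$T{\left(F \right)} = 2$ ($T{\left(F \right)} = \frac{2 F}{F} = 2$)
$X{\left(-4,8 \right)} 154 + \left(A + T{\left(4 \right)}\right)^{2} = 8 \cdot 154 + \left(0 + 2\right)^{2} = 1232 + 2^{2} = 1232 + 4 = 1236$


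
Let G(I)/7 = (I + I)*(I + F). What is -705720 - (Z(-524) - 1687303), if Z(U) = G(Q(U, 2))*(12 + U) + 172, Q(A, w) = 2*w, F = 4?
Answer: 1210787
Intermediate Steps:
G(I) = 14*I*(4 + I) (G(I) = 7*((I + I)*(I + 4)) = 7*((2*I)*(4 + I)) = 7*(2*I*(4 + I)) = 14*I*(4 + I))
Z(U) = 5548 + 448*U (Z(U) = (14*(2*2)*(4 + 2*2))*(12 + U) + 172 = (14*4*(4 + 4))*(12 + U) + 172 = (14*4*8)*(12 + U) + 172 = 448*(12 + U) + 172 = (5376 + 448*U) + 172 = 5548 + 448*U)
-705720 - (Z(-524) - 1687303) = -705720 - ((5548 + 448*(-524)) - 1687303) = -705720 - ((5548 - 234752) - 1687303) = -705720 - (-229204 - 1687303) = -705720 - 1*(-1916507) = -705720 + 1916507 = 1210787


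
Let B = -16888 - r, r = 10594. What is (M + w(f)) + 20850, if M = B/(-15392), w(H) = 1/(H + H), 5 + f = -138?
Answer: 1765228455/84656 ≈ 20852.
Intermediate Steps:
f = -143 (f = -5 - 138 = -143)
B = -27482 (B = -16888 - 1*10594 = -16888 - 10594 = -27482)
w(H) = 1/(2*H)
M = 1057/592 (M = -27482/(-15392) = -27482*(-1/15392) = 1057/592 ≈ 1.7855)
(M + w(f)) + 20850 = (1057/592 + (½)/(-143)) + 20850 = (1057/592 + (½)*(-1/143)) + 20850 = (1057/592 - 1/286) + 20850 = 150855/84656 + 20850 = 1765228455/84656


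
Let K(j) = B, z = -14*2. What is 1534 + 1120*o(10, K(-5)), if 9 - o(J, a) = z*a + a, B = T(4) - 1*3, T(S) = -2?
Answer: -139586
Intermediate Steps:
z = -28
B = -5 (B = -2 - 1*3 = -2 - 3 = -5)
K(j) = -5
o(J, a) = 9 + 27*a (o(J, a) = 9 - (-28*a + a) = 9 - (-27)*a = 9 + 27*a)
1534 + 1120*o(10, K(-5)) = 1534 + 1120*(9 + 27*(-5)) = 1534 + 1120*(9 - 135) = 1534 + 1120*(-126) = 1534 - 141120 = -139586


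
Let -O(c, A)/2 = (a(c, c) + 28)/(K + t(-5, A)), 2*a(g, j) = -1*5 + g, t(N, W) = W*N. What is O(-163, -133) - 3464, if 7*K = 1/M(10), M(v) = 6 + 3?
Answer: -18140086/5237 ≈ -3463.8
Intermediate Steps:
t(N, W) = N*W
M(v) = 9
a(g, j) = -5/2 + g/2 (a(g, j) = (-1*5 + g)/2 = (-5 + g)/2 = -5/2 + g/2)
K = 1/63 (K = (⅐)/9 = (⅐)*(⅑) = 1/63 ≈ 0.015873)
O(c, A) = -2*(51/2 + c/2)/(1/63 - 5*A) (O(c, A) = -2*((-5/2 + c/2) + 28)/(1/63 - 5*A) = -2*(51/2 + c/2)/(1/63 - 5*A))
O(-163, -133) - 3464 = 63*(51 - 163)/(-1 + 315*(-133)) - 3464 = 63*(-112)/(-1 - 41895) - 3464 = 63*(-112)/(-41896) - 3464 = 63*(-1/41896)*(-112) - 3464 = 882/5237 - 3464 = -18140086/5237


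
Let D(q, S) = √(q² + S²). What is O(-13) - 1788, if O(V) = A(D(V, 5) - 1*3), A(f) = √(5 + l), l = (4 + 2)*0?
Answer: -1788 + √5 ≈ -1785.8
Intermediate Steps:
l = 0 (l = 6*0 = 0)
D(q, S) = √(S² + q²)
A(f) = √5 (A(f) = √(5 + 0) = √5)
O(V) = √5
O(-13) - 1788 = √5 - 1788 = -1788 + √5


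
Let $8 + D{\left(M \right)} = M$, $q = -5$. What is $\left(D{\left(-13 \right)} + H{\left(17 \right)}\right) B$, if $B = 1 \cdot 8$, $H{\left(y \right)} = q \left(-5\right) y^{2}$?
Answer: $57632$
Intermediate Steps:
$D{\left(M \right)} = -8 + M$
$H{\left(y \right)} = 25 y^{2}$ ($H{\left(y \right)} = \left(-5\right) \left(-5\right) y^{2} = 25 y^{2}$)
$B = 8$
$\left(D{\left(-13 \right)} + H{\left(17 \right)}\right) B = \left(\left(-8 - 13\right) + 25 \cdot 17^{2}\right) 8 = \left(-21 + 25 \cdot 289\right) 8 = \left(-21 + 7225\right) 8 = 7204 \cdot 8 = 57632$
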